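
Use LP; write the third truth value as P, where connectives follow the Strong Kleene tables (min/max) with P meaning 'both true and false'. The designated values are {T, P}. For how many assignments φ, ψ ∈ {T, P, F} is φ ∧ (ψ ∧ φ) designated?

4

Designated under: (φ=T, ψ=T); (φ=T, ψ=P); (φ=P, ψ=T); (φ=P, ψ=P).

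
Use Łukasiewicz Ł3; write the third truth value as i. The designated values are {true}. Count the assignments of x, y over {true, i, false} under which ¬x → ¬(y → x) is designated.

Of the 9 assignments, 5 give a value in {true}.

5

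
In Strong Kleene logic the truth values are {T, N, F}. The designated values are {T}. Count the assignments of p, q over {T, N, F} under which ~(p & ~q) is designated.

5

Of the 9 assignments, 5 give a value in {T}.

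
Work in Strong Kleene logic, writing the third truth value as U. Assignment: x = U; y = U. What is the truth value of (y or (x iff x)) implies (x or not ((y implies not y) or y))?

x iff x = U iff U = U
y or (x iff x) = U or U = U
not y = not U = U
y implies not y = U implies U = U
(y implies not y) or y = U or U = U
not ((y implies not y) or y) = not U = U
x or not ((y implies not y) or y) = U or U = U
(y or (x iff x)) implies (x or not ((y implies not y) or y)) = U implies U = U

U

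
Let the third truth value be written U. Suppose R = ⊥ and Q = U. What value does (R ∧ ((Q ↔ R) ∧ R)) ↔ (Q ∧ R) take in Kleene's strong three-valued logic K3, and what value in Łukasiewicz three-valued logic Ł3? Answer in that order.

⊤; ⊤

In Kleene's strong three-valued logic K3: Q ↔ R = U ↔ ⊥ = U
(Q ↔ R) ∧ R = U ∧ ⊥ = ⊥
R ∧ ((Q ↔ R) ∧ R) = ⊥ ∧ ⊥ = ⊥
Q ∧ R = U ∧ ⊥ = ⊥
(R ∧ ((Q ↔ R) ∧ R)) ↔ (Q ∧ R) = ⊥ ↔ ⊥ = ⊤
In Łukasiewicz three-valued logic Ł3: Q ↔ R = U ↔ ⊥ = U
(Q ↔ R) ∧ R = U ∧ ⊥ = ⊥
R ∧ ((Q ↔ R) ∧ R) = ⊥ ∧ ⊥ = ⊥
Q ∧ R = U ∧ ⊥ = ⊥
(R ∧ ((Q ↔ R) ∧ R)) ↔ (Q ∧ R) = ⊥ ↔ ⊥ = ⊤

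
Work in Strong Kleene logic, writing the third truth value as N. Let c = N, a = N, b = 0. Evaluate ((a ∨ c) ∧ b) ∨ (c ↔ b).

a ∨ c = N ∨ N = N
(a ∨ c) ∧ b = N ∧ 0 = 0
c ↔ b = N ↔ 0 = N
((a ∨ c) ∧ b) ∨ (c ↔ b) = 0 ∨ N = N

N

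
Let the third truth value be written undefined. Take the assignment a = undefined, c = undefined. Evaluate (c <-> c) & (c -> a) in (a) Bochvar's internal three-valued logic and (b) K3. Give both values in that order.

undefined; undefined

In Bochvar's internal three-valued logic: c <-> c = undefined <-> undefined = undefined
c -> a = undefined -> undefined = undefined  [any arg is the third value ⇒ result is the third value]
(c <-> c) & (c -> a) = undefined & undefined = undefined
In K3: c <-> c = undefined <-> undefined = undefined
c -> a = undefined -> undefined = undefined  [~undefined | undefined]
(c <-> c) & (c -> a) = undefined & undefined = undefined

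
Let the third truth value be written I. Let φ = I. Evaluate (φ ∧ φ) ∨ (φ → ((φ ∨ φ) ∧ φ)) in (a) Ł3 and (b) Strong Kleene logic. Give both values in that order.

In Ł3: φ ∧ φ = I ∧ I = I
φ ∨ φ = I ∨ I = I
(φ ∨ φ) ∧ φ = I ∧ I = I
φ → ((φ ∨ φ) ∧ φ) = I → I = ⊤
(φ ∧ φ) ∨ (φ → ((φ ∨ φ) ∧ φ)) = I ∨ ⊤ = ⊤
In Strong Kleene logic: φ ∧ φ = I ∧ I = I
φ ∨ φ = I ∨ I = I
(φ ∨ φ) ∧ φ = I ∧ I = I
φ → ((φ ∨ φ) ∧ φ) = I → I = I  [¬I ∨ I]
(φ ∧ φ) ∨ (φ → ((φ ∨ φ) ∧ φ)) = I ∨ I = I
They differ because Ł3 and Strong Kleene logic treat I differently under implication.

⊤; I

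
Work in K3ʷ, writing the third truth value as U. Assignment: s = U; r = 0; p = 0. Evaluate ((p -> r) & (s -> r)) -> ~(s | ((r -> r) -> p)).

U

p -> r = 0 -> 0 = 1
s -> r = U -> 0 = U  [any arg is the third value ⇒ result is the third value]
(p -> r) & (s -> r) = 1 & U = U
r -> r = 0 -> 0 = 1
(r -> r) -> p = 1 -> 0 = 0
s | ((r -> r) -> p) = U | 0 = U
~(s | ((r -> r) -> p)) = ~U = U
((p -> r) & (s -> r)) -> ~(s | ((r -> r) -> p)) = U -> U = U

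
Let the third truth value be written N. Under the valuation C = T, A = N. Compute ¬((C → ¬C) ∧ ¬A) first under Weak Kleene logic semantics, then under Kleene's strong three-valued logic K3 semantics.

N; T

In Weak Kleene logic: ¬C = ¬T = F
C → ¬C = T → F = F
¬A = ¬N = N
(C → ¬C) ∧ ¬A = F ∧ N = N
¬((C → ¬C) ∧ ¬A) = ¬N = N
In Kleene's strong three-valued logic K3: ¬C = ¬T = F
C → ¬C = T → F = F
¬A = ¬N = N
(C → ¬C) ∧ ¬A = F ∧ N = F
¬((C → ¬C) ∧ ¬A) = ¬F = T
They differ because Weak Kleene logic and Kleene's strong three-valued logic K3 treat N differently under the binary connectives.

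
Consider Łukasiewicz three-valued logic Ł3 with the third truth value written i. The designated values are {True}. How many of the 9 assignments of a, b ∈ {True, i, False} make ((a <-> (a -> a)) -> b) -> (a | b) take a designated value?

Of the 9 assignments, 6 give a value in {True}.

6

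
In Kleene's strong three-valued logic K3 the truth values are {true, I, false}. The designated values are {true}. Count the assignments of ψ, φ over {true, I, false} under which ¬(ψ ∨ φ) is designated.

1

Designated under: (ψ=false, φ=false).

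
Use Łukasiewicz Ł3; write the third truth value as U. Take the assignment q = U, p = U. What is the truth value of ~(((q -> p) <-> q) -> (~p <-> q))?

q -> p = U -> U = ⊤  [min(1, 1−½+½)]
(q -> p) <-> q = ⊤ <-> U = U
~p = ~U = U
~p <-> q = U <-> U = ⊤
((q -> p) <-> q) -> (~p <-> q) = U -> ⊤ = ⊤
~(((q -> p) <-> q) -> (~p <-> q)) = ~⊤ = ⊥

⊥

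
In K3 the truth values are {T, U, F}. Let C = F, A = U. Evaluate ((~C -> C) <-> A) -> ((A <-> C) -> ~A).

U

~C = ~F = T
~C -> C = T -> F = F
(~C -> C) <-> A = F <-> U = U
A <-> C = U <-> F = U
~A = ~U = U
(A <-> C) -> ~A = U -> U = U  [~U | U]
((~C -> C) <-> A) -> ((A <-> C) -> ~A) = U -> U = U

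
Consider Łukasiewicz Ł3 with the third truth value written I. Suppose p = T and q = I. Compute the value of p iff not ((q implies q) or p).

q implies q = I implies I = T  [min(1, 1−½+½)]
(q implies q) or p = T or T = T
not ((q implies q) or p) = not T = F
p iff not ((q implies q) or p) = T iff F = F

F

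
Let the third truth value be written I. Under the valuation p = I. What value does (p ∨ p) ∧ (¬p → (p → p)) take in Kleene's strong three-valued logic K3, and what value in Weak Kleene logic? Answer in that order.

In Kleene's strong three-valued logic K3: p ∨ p = I ∨ I = I
¬p = ¬I = I
p → p = I → I = I
¬p → (p → p) = I → I = I
(p ∨ p) ∧ (¬p → (p → p)) = I ∧ I = I
In Weak Kleene logic: p ∨ p = I ∨ I = I
¬p = ¬I = I
p → p = I → I = I  [any arg is the third value ⇒ result is the third value]
¬p → (p → p) = I → I = I
(p ∨ p) ∧ (¬p → (p → p)) = I ∧ I = I

I; I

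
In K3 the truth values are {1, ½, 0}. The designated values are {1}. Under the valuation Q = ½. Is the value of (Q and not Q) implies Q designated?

No

not Q = not ½ = ½
Q and not Q = ½ and ½ = ½
(Q and not Q) implies Q = ½ implies ½ = ½  [not ½ or ½]
½ ∉ {1}.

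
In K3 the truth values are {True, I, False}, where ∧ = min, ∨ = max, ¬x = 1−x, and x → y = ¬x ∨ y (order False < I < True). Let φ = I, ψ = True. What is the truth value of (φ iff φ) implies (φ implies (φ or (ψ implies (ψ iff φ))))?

φ iff φ = I iff I = I
ψ iff φ = True iff I = I
ψ implies (ψ iff φ) = True implies I = I  [not True or I]
φ or (ψ implies (ψ iff φ)) = I or I = I
φ implies (φ or (ψ implies (ψ iff φ))) = I implies I = I
(φ iff φ) implies (φ implies (φ or (ψ implies (ψ iff φ)))) = I implies I = I

I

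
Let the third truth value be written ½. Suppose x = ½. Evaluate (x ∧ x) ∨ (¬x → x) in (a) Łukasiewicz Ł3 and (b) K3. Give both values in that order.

⊤; ½

In Łukasiewicz Ł3: x ∧ x = ½ ∧ ½ = ½
¬x = ¬½ = ½
¬x → x = ½ → ½ = ⊤
(x ∧ x) ∨ (¬x → x) = ½ ∨ ⊤ = ⊤
In K3: x ∧ x = ½ ∧ ½ = ½
¬x = ¬½ = ½
¬x → x = ½ → ½ = ½  [¬½ ∨ ½]
(x ∧ x) ∨ (¬x → x) = ½ ∨ ½ = ½
They differ because Łukasiewicz Ł3 and K3 treat ½ differently under implication.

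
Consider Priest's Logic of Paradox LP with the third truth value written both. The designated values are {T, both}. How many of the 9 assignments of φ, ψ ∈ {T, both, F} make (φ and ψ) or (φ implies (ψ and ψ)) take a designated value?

8

Of the 9 assignments, 8 give a value in {T, both}.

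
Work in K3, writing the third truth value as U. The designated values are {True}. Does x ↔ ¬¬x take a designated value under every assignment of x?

Countermodel: x=U gives U, which is not designated.

No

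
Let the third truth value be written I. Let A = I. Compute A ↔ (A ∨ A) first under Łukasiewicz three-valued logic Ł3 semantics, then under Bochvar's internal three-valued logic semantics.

In Łukasiewicz three-valued logic Ł3: A ∨ A = I ∨ I = I
A ↔ (A ∨ A) = I ↔ I = True  [1 − |½−½|]
In Bochvar's internal three-valued logic: A ∨ A = I ∨ I = I
A ↔ (A ∨ A) = I ↔ I = I
They differ because Łukasiewicz three-valued logic Ł3 and Bochvar's internal three-valued logic treat I differently under the binary connectives.

True; I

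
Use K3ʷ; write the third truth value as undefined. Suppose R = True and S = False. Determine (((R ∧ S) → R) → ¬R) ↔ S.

R ∧ S = True ∧ False = False
(R ∧ S) → R = False → True = True
¬R = ¬True = False
((R ∧ S) → R) → ¬R = True → False = False
(((R ∧ S) → R) → ¬R) ↔ S = False ↔ False = True

True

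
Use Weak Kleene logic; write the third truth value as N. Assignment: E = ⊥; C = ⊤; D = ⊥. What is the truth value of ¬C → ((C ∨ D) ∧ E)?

⊤

¬C = ¬⊤ = ⊥
C ∨ D = ⊤ ∨ ⊥ = ⊤
(C ∨ D) ∧ E = ⊤ ∧ ⊥ = ⊥
¬C → ((C ∨ D) ∧ E) = ⊥ → ⊥ = ⊤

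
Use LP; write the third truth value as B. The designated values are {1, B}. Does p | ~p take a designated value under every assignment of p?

Every assignment of p over {1, B, 0} gives a value in {1, B}.
In particular, with p=B: p | ~p = B.

Yes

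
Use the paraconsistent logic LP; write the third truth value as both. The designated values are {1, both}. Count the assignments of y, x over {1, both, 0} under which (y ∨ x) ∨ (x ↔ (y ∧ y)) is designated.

9

Of the 9 assignments, 9 give a value in {1, both}.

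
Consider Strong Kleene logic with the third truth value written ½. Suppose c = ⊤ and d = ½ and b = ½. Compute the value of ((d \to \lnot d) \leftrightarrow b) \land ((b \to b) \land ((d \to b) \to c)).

\lnot d = \lnot ½ = ½
d \to \lnot d = ½ \to ½ = ½  [\lnot ½ \lor ½]
(d \to \lnot d) \leftrightarrow b = ½ \leftrightarrow ½ = ½
b \to b = ½ \to ½ = ½
d \to b = ½ \to ½ = ½
(d \to b) \to c = ½ \to ⊤ = ⊤
(b \to b) \land ((d \to b) \to c) = ½ \land ⊤ = ½
((d \to \lnot d) \leftrightarrow b) \land ((b \to b) \land ((d \to b) \to c)) = ½ \land ½ = ½

½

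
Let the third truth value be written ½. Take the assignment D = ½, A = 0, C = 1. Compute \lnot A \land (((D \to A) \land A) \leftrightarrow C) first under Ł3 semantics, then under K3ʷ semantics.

In Ł3: \lnot A = \lnot 0 = 1
D \to A = ½ \to 0 = ½
(D \to A) \land A = ½ \land 0 = 0
((D \to A) \land A) \leftrightarrow C = 0 \leftrightarrow 1 = 0
\lnot A \land (((D \to A) \land A) \leftrightarrow C) = 1 \land 0 = 0
In K3ʷ: \lnot A = \lnot 0 = 1
D \to A = ½ \to 0 = ½  [any arg is the third value ⇒ result is the third value]
(D \to A) \land A = ½ \land 0 = ½
((D \to A) \land A) \leftrightarrow C = ½ \leftrightarrow 1 = ½
\lnot A \land (((D \to A) \land A) \leftrightarrow C) = 1 \land ½ = ½
They differ because Ł3 and K3ʷ treat ½ differently under the binary connectives.

0; ½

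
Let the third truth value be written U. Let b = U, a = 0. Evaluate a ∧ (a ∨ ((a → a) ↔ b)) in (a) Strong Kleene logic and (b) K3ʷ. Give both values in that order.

In Strong Kleene logic: a → a = 0 → 0 = 1
(a → a) ↔ b = 1 ↔ U = U
a ∨ ((a → a) ↔ b) = 0 ∨ U = U
a ∧ (a ∨ ((a → a) ↔ b)) = 0 ∧ U = 0
In K3ʷ: a → a = 0 → 0 = 1
(a → a) ↔ b = 1 ↔ U = U
a ∨ ((a → a) ↔ b) = 0 ∨ U = U
a ∧ (a ∨ ((a → a) ↔ b)) = 0 ∧ U = U
They differ because Strong Kleene logic and K3ʷ treat U differently under the binary connectives.

0; U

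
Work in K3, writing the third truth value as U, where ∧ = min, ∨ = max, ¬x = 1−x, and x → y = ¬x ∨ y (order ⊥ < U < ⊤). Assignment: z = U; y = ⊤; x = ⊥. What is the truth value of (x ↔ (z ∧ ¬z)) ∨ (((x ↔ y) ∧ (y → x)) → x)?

¬z = ¬U = U
z ∧ ¬z = U ∧ U = U
x ↔ (z ∧ ¬z) = ⊥ ↔ U = U
x ↔ y = ⊥ ↔ ⊤ = ⊥
y → x = ⊤ → ⊥ = ⊥
(x ↔ y) ∧ (y → x) = ⊥ ∧ ⊥ = ⊥
((x ↔ y) ∧ (y → x)) → x = ⊥ → ⊥ = ⊤
(x ↔ (z ∧ ¬z)) ∨ (((x ↔ y) ∧ (y → x)) → x) = U ∨ ⊤ = ⊤

⊤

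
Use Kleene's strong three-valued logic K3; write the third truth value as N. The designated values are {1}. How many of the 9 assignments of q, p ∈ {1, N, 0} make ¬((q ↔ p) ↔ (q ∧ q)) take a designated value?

2

Designated under: (q=1, p=0); (q=0, p=0).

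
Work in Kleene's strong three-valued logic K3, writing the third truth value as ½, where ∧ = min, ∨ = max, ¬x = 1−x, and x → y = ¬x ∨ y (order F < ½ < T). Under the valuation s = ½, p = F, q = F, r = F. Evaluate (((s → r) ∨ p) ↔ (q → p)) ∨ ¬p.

s → r = ½ → F = ½  [¬½ ∨ F]
(s → r) ∨ p = ½ ∨ F = ½
q → p = F → F = T
((s → r) ∨ p) ↔ (q → p) = ½ ↔ T = ½
¬p = ¬F = T
(((s → r) ∨ p) ↔ (q → p)) ∨ ¬p = ½ ∨ T = T

T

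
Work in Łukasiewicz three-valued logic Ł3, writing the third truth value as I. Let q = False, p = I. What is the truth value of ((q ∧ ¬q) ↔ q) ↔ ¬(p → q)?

I

¬q = ¬False = True
q ∧ ¬q = False ∧ True = False
(q ∧ ¬q) ↔ q = False ↔ False = True
p → q = I → False = I  [min(1, 1−½+0)]
¬(p → q) = ¬I = I
((q ∧ ¬q) ↔ q) ↔ ¬(p → q) = True ↔ I = I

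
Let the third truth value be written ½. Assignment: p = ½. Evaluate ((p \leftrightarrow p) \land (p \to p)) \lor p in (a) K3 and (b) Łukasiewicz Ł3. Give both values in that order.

In K3: p \leftrightarrow p = ½ \leftrightarrow ½ = ½
p \to p = ½ \to ½ = ½  [\lnot ½ \lor ½]
(p \leftrightarrow p) \land (p \to p) = ½ \land ½ = ½
((p \leftrightarrow p) \land (p \to p)) \lor p = ½ \lor ½ = ½
In Łukasiewicz Ł3: p \leftrightarrow p = ½ \leftrightarrow ½ = True  [1 − |½−½|]
p \to p = ½ \to ½ = True
(p \leftrightarrow p) \land (p \to p) = True \land True = True
((p \leftrightarrow p) \land (p \to p)) \lor p = True \lor ½ = True
They differ because K3 and Łukasiewicz Ł3 treat ½ differently under implication.

½; True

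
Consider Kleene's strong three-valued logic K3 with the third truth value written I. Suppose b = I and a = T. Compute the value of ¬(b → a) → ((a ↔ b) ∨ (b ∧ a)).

T

b → a = I → T = T
¬(b → a) = ¬T = F
a ↔ b = T ↔ I = I
b ∧ a = I ∧ T = I
(a ↔ b) ∨ (b ∧ a) = I ∨ I = I
¬(b → a) → ((a ↔ b) ∨ (b ∧ a)) = F → I = T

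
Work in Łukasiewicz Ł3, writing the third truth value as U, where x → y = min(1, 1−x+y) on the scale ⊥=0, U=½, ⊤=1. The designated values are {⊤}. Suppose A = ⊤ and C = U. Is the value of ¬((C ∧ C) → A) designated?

C ∧ C = U ∧ U = U
(C ∧ C) → A = U → ⊤ = ⊤
¬((C ∧ C) → A) = ¬⊤ = ⊥
⊥ ∉ {⊤}.

No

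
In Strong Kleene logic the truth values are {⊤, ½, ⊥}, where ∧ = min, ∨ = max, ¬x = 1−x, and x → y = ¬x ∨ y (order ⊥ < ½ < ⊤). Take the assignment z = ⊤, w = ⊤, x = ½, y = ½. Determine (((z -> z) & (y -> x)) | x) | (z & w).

z -> z = ⊤ -> ⊤ = ⊤
y -> x = ½ -> ½ = ½  [~½ | ½]
(z -> z) & (y -> x) = ⊤ & ½ = ½
((z -> z) & (y -> x)) | x = ½ | ½ = ½
z & w = ⊤ & ⊤ = ⊤
(((z -> z) & (y -> x)) | x) | (z & w) = ½ | ⊤ = ⊤

⊤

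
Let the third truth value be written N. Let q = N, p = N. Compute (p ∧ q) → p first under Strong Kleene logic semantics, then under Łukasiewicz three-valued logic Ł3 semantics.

N; ⊤

In Strong Kleene logic: p ∧ q = N ∧ N = N
(p ∧ q) → p = N → N = N  [¬N ∨ N]
In Łukasiewicz three-valued logic Ł3: p ∧ q = N ∧ N = N
(p ∧ q) → p = N → N = ⊤  [min(1, 1−½+½)]
They differ because Strong Kleene logic and Łukasiewicz three-valued logic Ł3 treat N differently under implication.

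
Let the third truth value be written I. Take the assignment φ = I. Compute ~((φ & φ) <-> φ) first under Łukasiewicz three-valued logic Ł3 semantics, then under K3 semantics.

In Łukasiewicz three-valued logic Ł3: φ & φ = I & I = I
(φ & φ) <-> φ = I <-> I = ⊤  [1 − |½−½|]
~((φ & φ) <-> φ) = ~⊤ = ⊥
In K3: φ & φ = I & I = I
(φ & φ) <-> φ = I <-> I = I
~((φ & φ) <-> φ) = ~I = I
They differ because Łukasiewicz three-valued logic Ł3 and K3 treat I differently under implication.

⊥; I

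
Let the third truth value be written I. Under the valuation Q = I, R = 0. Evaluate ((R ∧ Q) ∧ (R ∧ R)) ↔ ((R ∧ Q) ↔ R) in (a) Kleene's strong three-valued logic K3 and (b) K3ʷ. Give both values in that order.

0; I

In Kleene's strong three-valued logic K3: R ∧ Q = 0 ∧ I = 0
R ∧ R = 0 ∧ 0 = 0
(R ∧ Q) ∧ (R ∧ R) = 0 ∧ 0 = 0
R ∧ Q = 0 ∧ I = 0
(R ∧ Q) ↔ R = 0 ↔ 0 = 1
((R ∧ Q) ∧ (R ∧ R)) ↔ ((R ∧ Q) ↔ R) = 0 ↔ 1 = 0
In K3ʷ: R ∧ Q = 0 ∧ I = I
R ∧ R = 0 ∧ 0 = 0
(R ∧ Q) ∧ (R ∧ R) = I ∧ 0 = I
R ∧ Q = 0 ∧ I = I
(R ∧ Q) ↔ R = I ↔ 0 = I
((R ∧ Q) ∧ (R ∧ R)) ↔ ((R ∧ Q) ↔ R) = I ↔ I = I
They differ because Kleene's strong three-valued logic K3 and K3ʷ treat I differently under the binary connectives.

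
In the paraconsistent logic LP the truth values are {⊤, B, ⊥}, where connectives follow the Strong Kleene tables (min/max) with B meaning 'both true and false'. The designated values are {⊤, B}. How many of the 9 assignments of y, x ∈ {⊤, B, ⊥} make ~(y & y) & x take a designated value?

4

Designated under: (y=B, x=⊤); (y=B, x=B); (y=⊥, x=⊤); (y=⊥, x=B).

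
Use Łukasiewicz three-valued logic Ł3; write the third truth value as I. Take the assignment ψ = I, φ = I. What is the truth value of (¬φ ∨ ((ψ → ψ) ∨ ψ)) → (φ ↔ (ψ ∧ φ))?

¬φ = ¬I = I
ψ → ψ = I → I = T  [min(1, 1−½+½)]
(ψ → ψ) ∨ ψ = T ∨ I = T
¬φ ∨ ((ψ → ψ) ∨ ψ) = I ∨ T = T
ψ ∧ φ = I ∧ I = I
φ ↔ (ψ ∧ φ) = I ↔ I = T
(¬φ ∨ ((ψ → ψ) ∨ ψ)) → (φ ↔ (ψ ∧ φ)) = T → T = T

T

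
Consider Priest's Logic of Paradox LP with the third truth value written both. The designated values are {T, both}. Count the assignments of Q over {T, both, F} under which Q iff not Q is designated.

1

Q=T: F ·
Q=both: both ✓
Q=F: F ·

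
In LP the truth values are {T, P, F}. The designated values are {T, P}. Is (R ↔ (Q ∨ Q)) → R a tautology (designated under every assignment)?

No

Countermodel: R=F, Q=F gives F, which is not designated.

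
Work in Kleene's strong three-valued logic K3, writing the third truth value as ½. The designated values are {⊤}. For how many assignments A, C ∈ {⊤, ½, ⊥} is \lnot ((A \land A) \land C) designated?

5

Of the 9 assignments, 5 give a value in {⊤}.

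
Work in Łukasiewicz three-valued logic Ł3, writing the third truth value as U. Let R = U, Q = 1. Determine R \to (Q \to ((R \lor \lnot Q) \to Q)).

\lnot Q = \lnot 1 = 0
R \lor \lnot Q = U \lor 0 = U
(R \lor \lnot Q) \to Q = U \to 1 = 1  [min(1, 1−½+1)]
Q \to ((R \lor \lnot Q) \to Q) = 1 \to 1 = 1
R \to (Q \to ((R \lor \lnot Q) \to Q)) = U \to 1 = 1

1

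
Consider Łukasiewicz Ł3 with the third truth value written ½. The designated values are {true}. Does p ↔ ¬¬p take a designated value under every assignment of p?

Yes

Every assignment of p over {true, ½, false} gives a value in {true}.
In particular, with p=½: p ↔ ¬¬p = true.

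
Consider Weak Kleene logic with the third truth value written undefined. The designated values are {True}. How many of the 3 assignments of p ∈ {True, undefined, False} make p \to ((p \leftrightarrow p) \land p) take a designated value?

p=True: True ✓
p=undefined: undefined ·
p=False: True ✓

2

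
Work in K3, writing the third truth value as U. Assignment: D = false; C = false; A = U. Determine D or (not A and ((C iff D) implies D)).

not A = not U = U
C iff D = false iff false = true
(C iff D) implies D = true implies false = false
not A and ((C iff D) implies D) = U and false = false
D or (not A and ((C iff D) implies D)) = false or false = false

false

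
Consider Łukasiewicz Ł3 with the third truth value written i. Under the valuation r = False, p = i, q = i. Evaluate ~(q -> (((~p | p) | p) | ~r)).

False

~p = ~i = i
~p | p = i | i = i
(~p | p) | p = i | i = i
~r = ~False = True
((~p | p) | p) | ~r = i | True = True
q -> (((~p | p) | p) | ~r) = i -> True = True
~(q -> (((~p | p) | p) | ~r)) = ~True = False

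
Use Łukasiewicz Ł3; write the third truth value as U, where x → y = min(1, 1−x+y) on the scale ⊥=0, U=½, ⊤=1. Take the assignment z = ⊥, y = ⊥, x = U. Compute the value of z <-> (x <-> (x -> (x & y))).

x & y = U & ⊥ = ⊥
x -> (x & y) = U -> ⊥ = U  [min(1, 1−½+0)]
x <-> (x -> (x & y)) = U <-> U = ⊤
z <-> (x <-> (x -> (x & y))) = ⊥ <-> ⊤ = ⊥

⊥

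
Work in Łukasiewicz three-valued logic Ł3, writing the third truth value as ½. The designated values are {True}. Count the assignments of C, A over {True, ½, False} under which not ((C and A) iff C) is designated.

1

Designated under: (C=True, A=False).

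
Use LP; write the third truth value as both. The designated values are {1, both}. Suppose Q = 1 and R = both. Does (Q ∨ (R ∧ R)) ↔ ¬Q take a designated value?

R ∧ R = both ∧ both = both
Q ∨ (R ∧ R) = 1 ∨ both = 1
¬Q = ¬1 = 0
(Q ∨ (R ∧ R)) ↔ ¬Q = 1 ↔ 0 = 0
0 ∉ {1, both}.

No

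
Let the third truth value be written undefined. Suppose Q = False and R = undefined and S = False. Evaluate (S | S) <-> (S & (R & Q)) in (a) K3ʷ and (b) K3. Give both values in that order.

undefined; True

In K3ʷ: S | S = False | False = False
R & Q = undefined & False = undefined
S & (R & Q) = False & undefined = undefined
(S | S) <-> (S & (R & Q)) = False <-> undefined = undefined
In K3: S | S = False | False = False
R & Q = undefined & False = False
S & (R & Q) = False & False = False
(S | S) <-> (S & (R & Q)) = False <-> False = True
They differ because K3ʷ and K3 treat undefined differently under the binary connectives.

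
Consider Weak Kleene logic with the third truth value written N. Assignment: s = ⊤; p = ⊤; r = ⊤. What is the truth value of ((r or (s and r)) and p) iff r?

⊤

s and r = ⊤ and ⊤ = ⊤
r or (s and r) = ⊤ or ⊤ = ⊤
(r or (s and r)) and p = ⊤ and ⊤ = ⊤
((r or (s and r)) and p) iff r = ⊤ iff ⊤ = ⊤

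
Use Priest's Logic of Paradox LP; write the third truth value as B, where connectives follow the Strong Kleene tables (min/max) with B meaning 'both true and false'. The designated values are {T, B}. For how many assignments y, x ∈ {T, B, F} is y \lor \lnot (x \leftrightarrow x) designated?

7

Of the 9 assignments, 7 give a value in {T, B}.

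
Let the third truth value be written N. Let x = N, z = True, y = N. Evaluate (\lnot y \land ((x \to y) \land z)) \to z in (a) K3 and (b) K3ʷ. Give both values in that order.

In K3: \lnot y = \lnot N = N
x \to y = N \to N = N
(x \to y) \land z = N \land True = N
\lnot y \land ((x \to y) \land z) = N \land N = N
(\lnot y \land ((x \to y) \land z)) \to z = N \to True = True
In K3ʷ: \lnot y = \lnot N = N
x \to y = N \to N = N
(x \to y) \land z = N \land True = N
\lnot y \land ((x \to y) \land z) = N \land N = N
(\lnot y \land ((x \to y) \land z)) \to z = N \to True = N
They differ because K3 and K3ʷ treat N differently under the binary connectives.

True; N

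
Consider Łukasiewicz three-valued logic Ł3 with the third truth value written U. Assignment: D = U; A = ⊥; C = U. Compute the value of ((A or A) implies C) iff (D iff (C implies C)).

A or A = ⊥ or ⊥ = ⊥
(A or A) implies C = ⊥ implies U = ⊤  [min(1, 1−0+½)]
C implies C = U implies U = ⊤
D iff (C implies C) = U iff ⊤ = U
((A or A) implies C) iff (D iff (C implies C)) = ⊤ iff U = U

U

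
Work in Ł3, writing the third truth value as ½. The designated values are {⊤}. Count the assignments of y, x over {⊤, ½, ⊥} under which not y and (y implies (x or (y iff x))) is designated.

3

Designated under: (y=⊥, x=⊤); (y=⊥, x=½); (y=⊥, x=⊥).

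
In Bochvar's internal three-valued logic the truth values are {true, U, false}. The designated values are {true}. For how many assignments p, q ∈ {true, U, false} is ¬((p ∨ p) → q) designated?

1

Designated under: (p=true, q=false).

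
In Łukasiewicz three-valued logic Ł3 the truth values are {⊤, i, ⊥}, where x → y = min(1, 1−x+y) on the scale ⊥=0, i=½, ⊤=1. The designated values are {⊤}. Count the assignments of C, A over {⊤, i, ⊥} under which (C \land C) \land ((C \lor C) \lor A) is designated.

Designated under: (C=⊤, A=⊤); (C=⊤, A=i); (C=⊤, A=⊥).

3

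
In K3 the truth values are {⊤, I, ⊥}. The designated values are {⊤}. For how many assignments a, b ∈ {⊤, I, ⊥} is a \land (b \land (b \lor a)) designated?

1

Designated under: (a=⊤, b=⊤).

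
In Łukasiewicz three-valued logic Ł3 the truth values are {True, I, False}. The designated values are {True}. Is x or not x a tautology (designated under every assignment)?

No

Countermodel: x=I gives I, which is not designated.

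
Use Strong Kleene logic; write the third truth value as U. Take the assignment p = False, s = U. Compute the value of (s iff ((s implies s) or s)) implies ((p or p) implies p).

True

s implies s = U implies U = U  [not U or U]
(s implies s) or s = U or U = U
s iff ((s implies s) or s) = U iff U = U
p or p = False or False = False
(p or p) implies p = False implies False = True
(s iff ((s implies s) or s)) implies ((p or p) implies p) = U implies True = True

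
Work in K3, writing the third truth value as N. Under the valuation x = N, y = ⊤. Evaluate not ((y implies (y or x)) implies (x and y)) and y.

y or x = ⊤ or N = ⊤
y implies (y or x) = ⊤ implies ⊤ = ⊤
x and y = N and ⊤ = N
(y implies (y or x)) implies (x and y) = ⊤ implies N = N  [not ⊤ or N]
not ((y implies (y or x)) implies (x and y)) = not N = N
not ((y implies (y or x)) implies (x and y)) and y = N and ⊤ = N

N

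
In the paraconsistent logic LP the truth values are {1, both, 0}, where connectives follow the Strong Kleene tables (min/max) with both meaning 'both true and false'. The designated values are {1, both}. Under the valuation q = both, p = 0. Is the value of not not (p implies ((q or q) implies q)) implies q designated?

Yes

q or q = both or both = both
(q or q) implies q = both implies both = both  [not both or both]
p implies ((q or q) implies q) = 0 implies both = 1
not (p implies ((q or q) implies q)) = not 1 = 0
not not (p implies ((q or q) implies q)) = not 0 = 1
not not (p implies ((q or q) implies q)) implies q = 1 implies both = both
both ∈ {1, both}.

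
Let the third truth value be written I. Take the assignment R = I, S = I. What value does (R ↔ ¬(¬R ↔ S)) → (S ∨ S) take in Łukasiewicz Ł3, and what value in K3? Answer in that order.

In Łukasiewicz Ł3: ¬R = ¬I = I
¬R ↔ S = I ↔ I = 1  [1 − |½−½|]
¬(¬R ↔ S) = ¬1 = 0
R ↔ ¬(¬R ↔ S) = I ↔ 0 = I
S ∨ S = I ∨ I = I
(R ↔ ¬(¬R ↔ S)) → (S ∨ S) = I → I = 1
In K3: ¬R = ¬I = I
¬R ↔ S = I ↔ I = I
¬(¬R ↔ S) = ¬I = I
R ↔ ¬(¬R ↔ S) = I ↔ I = I
S ∨ S = I ∨ I = I
(R ↔ ¬(¬R ↔ S)) → (S ∨ S) = I → I = I  [¬I ∨ I]
They differ because Łukasiewicz Ł3 and K3 treat I differently under implication.

1; I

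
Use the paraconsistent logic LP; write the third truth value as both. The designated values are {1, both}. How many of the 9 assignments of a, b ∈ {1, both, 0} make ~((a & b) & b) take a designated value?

8

Of the 9 assignments, 8 give a value in {1, both}.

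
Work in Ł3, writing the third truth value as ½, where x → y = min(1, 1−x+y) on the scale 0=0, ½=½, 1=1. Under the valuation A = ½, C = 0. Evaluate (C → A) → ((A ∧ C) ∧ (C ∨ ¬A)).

C → A = 0 → ½ = 1  [min(1, 1−0+½)]
A ∧ C = ½ ∧ 0 = 0
¬A = ¬½ = ½
C ∨ ¬A = 0 ∨ ½ = ½
(A ∧ C) ∧ (C ∨ ¬A) = 0 ∧ ½ = 0
(C → A) → ((A ∧ C) ∧ (C ∨ ¬A)) = 1 → 0 = 0

0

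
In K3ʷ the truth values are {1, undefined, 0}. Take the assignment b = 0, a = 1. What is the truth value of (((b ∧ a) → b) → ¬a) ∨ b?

0

b ∧ a = 0 ∧ 1 = 0
(b ∧ a) → b = 0 → 0 = 1
¬a = ¬1 = 0
((b ∧ a) → b) → ¬a = 1 → 0 = 0
(((b ∧ a) → b) → ¬a) ∨ b = 0 ∨ 0 = 0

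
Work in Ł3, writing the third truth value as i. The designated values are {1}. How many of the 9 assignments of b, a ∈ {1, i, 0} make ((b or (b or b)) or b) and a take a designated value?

Designated under: (b=1, a=1).

1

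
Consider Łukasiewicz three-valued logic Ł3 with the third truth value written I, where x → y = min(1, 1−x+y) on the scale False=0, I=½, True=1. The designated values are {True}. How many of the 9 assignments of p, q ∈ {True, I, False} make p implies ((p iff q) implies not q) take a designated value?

8

Of the 9 assignments, 8 give a value in {True}.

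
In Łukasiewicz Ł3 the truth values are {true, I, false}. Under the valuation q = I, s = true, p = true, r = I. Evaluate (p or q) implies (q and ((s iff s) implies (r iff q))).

p or q = true or I = true
s iff s = true iff true = true
r iff q = I iff I = true
(s iff s) implies (r iff q) = true implies true = true
q and ((s iff s) implies (r iff q)) = I and true = I
(p or q) implies (q and ((s iff s) implies (r iff q))) = true implies I = I

I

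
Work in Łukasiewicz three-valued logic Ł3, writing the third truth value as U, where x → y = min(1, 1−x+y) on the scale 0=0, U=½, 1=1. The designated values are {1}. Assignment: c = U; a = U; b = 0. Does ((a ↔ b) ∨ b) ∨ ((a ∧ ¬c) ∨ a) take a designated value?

a ↔ b = U ↔ 0 = U
(a ↔ b) ∨ b = U ∨ 0 = U
¬c = ¬U = U
a ∧ ¬c = U ∧ U = U
(a ∧ ¬c) ∨ a = U ∨ U = U
((a ↔ b) ∨ b) ∨ ((a ∧ ¬c) ∨ a) = U ∨ U = U
U ∉ {1}.

No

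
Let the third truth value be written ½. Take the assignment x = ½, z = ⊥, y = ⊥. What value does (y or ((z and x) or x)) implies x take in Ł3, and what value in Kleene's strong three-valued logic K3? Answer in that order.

In Ł3: z and x = ⊥ and ½ = ⊥
(z and x) or x = ⊥ or ½ = ½
y or ((z and x) or x) = ⊥ or ½ = ½
(y or ((z and x) or x)) implies x = ½ implies ½ = ⊤
In Kleene's strong three-valued logic K3: z and x = ⊥ and ½ = ⊥
(z and x) or x = ⊥ or ½ = ½
y or ((z and x) or x) = ⊥ or ½ = ½
(y or ((z and x) or x)) implies x = ½ implies ½ = ½
They differ because Ł3 and Kleene's strong three-valued logic K3 treat ½ differently under implication.

⊤; ½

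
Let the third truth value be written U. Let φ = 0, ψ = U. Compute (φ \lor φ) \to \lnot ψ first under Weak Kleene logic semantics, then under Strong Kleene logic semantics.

U; 1

In Weak Kleene logic: φ \lor φ = 0 \lor 0 = 0
\lnot ψ = \lnot U = U
(φ \lor φ) \to \lnot ψ = 0 \to U = U  [any arg is the third value ⇒ result is the third value]
In Strong Kleene logic: φ \lor φ = 0 \lor 0 = 0
\lnot ψ = \lnot U = U
(φ \lor φ) \to \lnot ψ = 0 \to U = 1  [\lnot 0 \lor U]
They differ because Weak Kleene logic and Strong Kleene logic treat U differently under the binary connectives.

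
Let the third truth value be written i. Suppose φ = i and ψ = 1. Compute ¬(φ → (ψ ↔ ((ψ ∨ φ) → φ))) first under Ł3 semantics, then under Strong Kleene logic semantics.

In Ł3: ψ ∨ φ = 1 ∨ i = 1
(ψ ∨ φ) → φ = 1 → i = i  [min(1, 1−1+½)]
ψ ↔ ((ψ ∨ φ) → φ) = 1 ↔ i = i
φ → (ψ ↔ ((ψ ∨ φ) → φ)) = i → i = 1
¬(φ → (ψ ↔ ((ψ ∨ φ) → φ))) = ¬1 = 0
In Strong Kleene logic: ψ ∨ φ = 1 ∨ i = 1
(ψ ∨ φ) → φ = 1 → i = i
ψ ↔ ((ψ ∨ φ) → φ) = 1 ↔ i = i
φ → (ψ ↔ ((ψ ∨ φ) → φ)) = i → i = i
¬(φ → (ψ ↔ ((ψ ∨ φ) → φ))) = ¬i = i
They differ because Ł3 and Strong Kleene logic treat i differently under implication.

0; i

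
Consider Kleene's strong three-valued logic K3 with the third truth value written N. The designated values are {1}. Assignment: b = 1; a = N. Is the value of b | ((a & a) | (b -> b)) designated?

a & a = N & N = N
b -> b = 1 -> 1 = 1
(a & a) | (b -> b) = N | 1 = 1
b | ((a & a) | (b -> b)) = 1 | 1 = 1
1 ∈ {1}.

Yes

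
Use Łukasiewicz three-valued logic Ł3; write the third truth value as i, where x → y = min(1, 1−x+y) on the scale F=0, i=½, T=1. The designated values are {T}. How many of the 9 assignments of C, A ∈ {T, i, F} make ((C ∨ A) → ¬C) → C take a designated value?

Designated under: (C=T, A=T); (C=T, A=i); (C=T, A=F); (C=i, A=T).

4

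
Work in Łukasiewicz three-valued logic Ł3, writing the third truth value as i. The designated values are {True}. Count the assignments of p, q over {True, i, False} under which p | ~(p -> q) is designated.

Designated under: (p=True, q=True); (p=True, q=i); (p=True, q=False).

3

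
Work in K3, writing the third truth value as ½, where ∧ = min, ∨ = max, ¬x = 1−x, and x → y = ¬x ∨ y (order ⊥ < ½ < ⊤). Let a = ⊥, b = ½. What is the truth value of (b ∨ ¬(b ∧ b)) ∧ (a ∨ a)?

b ∧ b = ½ ∧ ½ = ½
¬(b ∧ b) = ¬½ = ½
b ∨ ¬(b ∧ b) = ½ ∨ ½ = ½
a ∨ a = ⊥ ∨ ⊥ = ⊥
(b ∨ ¬(b ∧ b)) ∧ (a ∨ a) = ½ ∧ ⊥ = ⊥

⊥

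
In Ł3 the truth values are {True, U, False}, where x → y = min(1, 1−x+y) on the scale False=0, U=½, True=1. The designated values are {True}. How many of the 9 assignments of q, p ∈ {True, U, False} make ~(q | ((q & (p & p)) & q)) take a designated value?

Designated under: (q=False, p=True); (q=False, p=U); (q=False, p=False).

3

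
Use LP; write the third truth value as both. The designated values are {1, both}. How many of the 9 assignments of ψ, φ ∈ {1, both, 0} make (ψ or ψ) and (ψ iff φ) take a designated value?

Of the 9 assignments, 5 give a value in {1, both}.

5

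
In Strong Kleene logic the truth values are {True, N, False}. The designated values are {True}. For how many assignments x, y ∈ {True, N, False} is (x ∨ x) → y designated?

5

Of the 9 assignments, 5 give a value in {True}.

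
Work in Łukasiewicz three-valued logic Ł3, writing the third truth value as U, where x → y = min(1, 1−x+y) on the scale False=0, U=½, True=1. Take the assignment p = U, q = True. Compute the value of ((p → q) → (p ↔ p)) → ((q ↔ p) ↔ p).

True

p → q = U → True = True  [min(1, 1−½+1)]
p ↔ p = U ↔ U = True
(p → q) → (p ↔ p) = True → True = True
q ↔ p = True ↔ U = U
(q ↔ p) ↔ p = U ↔ U = True
((p → q) → (p ↔ p)) → ((q ↔ p) ↔ p) = True → True = True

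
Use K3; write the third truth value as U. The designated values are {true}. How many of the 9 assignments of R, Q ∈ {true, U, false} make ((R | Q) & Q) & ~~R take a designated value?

Designated under: (R=true, Q=true).

1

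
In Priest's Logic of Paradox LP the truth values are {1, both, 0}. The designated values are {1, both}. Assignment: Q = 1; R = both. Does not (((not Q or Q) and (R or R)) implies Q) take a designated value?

No

not Q = not 1 = 0
not Q or Q = 0 or 1 = 1
R or R = both or both = both
(not Q or Q) and (R or R) = 1 and both = both
((not Q or Q) and (R or R)) implies Q = both implies 1 = 1  [not both or 1]
not (((not Q or Q) and (R or R)) implies Q) = not 1 = 0
0 ∉ {1, both}.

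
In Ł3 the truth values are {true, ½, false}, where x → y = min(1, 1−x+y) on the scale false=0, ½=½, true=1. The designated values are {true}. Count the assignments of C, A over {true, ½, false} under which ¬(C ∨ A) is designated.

Designated under: (C=false, A=false).

1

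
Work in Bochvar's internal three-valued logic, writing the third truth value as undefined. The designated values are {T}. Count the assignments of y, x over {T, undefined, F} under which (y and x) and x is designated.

1

Designated under: (y=T, x=T).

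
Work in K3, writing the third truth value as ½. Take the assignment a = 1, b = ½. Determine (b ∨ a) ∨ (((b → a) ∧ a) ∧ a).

1

b ∨ a = ½ ∨ 1 = 1
b → a = ½ → 1 = 1  [¬½ ∨ 1]
(b → a) ∧ a = 1 ∧ 1 = 1
((b → a) ∧ a) ∧ a = 1 ∧ 1 = 1
(b ∨ a) ∨ (((b → a) ∧ a) ∧ a) = 1 ∨ 1 = 1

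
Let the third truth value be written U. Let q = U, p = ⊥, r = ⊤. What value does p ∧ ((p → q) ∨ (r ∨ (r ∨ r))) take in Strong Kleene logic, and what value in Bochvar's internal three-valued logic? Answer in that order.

⊥; U

In Strong Kleene logic: p → q = ⊥ → U = ⊤  [¬⊥ ∨ U]
r ∨ r = ⊤ ∨ ⊤ = ⊤
r ∨ (r ∨ r) = ⊤ ∨ ⊤ = ⊤
(p → q) ∨ (r ∨ (r ∨ r)) = ⊤ ∨ ⊤ = ⊤
p ∧ ((p → q) ∨ (r ∨ (r ∨ r))) = ⊥ ∧ ⊤ = ⊥
In Bochvar's internal three-valued logic: p → q = ⊥ → U = U
r ∨ r = ⊤ ∨ ⊤ = ⊤
r ∨ (r ∨ r) = ⊤ ∨ ⊤ = ⊤
(p → q) ∨ (r ∨ (r ∨ r)) = U ∨ ⊤ = U
p ∧ ((p → q) ∨ (r ∨ (r ∨ r))) = ⊥ ∧ U = U
They differ because Strong Kleene logic and Bochvar's internal three-valued logic treat U differently under the binary connectives.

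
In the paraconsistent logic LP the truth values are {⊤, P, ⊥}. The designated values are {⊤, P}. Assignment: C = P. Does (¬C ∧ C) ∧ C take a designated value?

Yes

¬C = ¬P = P
¬C ∧ C = P ∧ P = P
(¬C ∧ C) ∧ C = P ∧ P = P
P ∈ {⊤, P}.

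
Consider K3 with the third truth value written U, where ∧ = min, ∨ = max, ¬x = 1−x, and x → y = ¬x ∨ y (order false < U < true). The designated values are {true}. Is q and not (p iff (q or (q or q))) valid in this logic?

No

Countermodel: q=true, p=true gives false, which is not designated.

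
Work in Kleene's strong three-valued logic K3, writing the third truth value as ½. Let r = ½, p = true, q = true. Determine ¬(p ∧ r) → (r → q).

true

p ∧ r = true ∧ ½ = ½
¬(p ∧ r) = ¬½ = ½
r → q = ½ → true = true  [¬½ ∨ true]
¬(p ∧ r) → (r → q) = ½ → true = true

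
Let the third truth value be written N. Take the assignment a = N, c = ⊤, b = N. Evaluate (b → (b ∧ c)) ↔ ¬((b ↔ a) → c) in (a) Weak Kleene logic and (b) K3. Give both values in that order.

N; N

In Weak Kleene logic: b ∧ c = N ∧ ⊤ = N
b → (b ∧ c) = N → N = N  [any arg is the third value ⇒ result is the third value]
b ↔ a = N ↔ N = N
(b ↔ a) → c = N → ⊤ = N
¬((b ↔ a) → c) = ¬N = N
(b → (b ∧ c)) ↔ ¬((b ↔ a) → c) = N ↔ N = N
In K3: b ∧ c = N ∧ ⊤ = N
b → (b ∧ c) = N → N = N  [¬N ∨ N]
b ↔ a = N ↔ N = N
(b ↔ a) → c = N → ⊤ = ⊤
¬((b ↔ a) → c) = ¬⊤ = ⊥
(b → (b ∧ c)) ↔ ¬((b ↔ a) → c) = N ↔ ⊥ = N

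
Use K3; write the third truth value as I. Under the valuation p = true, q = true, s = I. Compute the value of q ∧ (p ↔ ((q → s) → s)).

I

q → s = true → I = I
(q → s) → s = I → I = I
p ↔ ((q → s) → s) = true ↔ I = I
q ∧ (p ↔ ((q → s) → s)) = true ∧ I = I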